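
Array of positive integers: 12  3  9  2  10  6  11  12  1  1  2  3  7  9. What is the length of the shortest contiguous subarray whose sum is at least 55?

8

Extend right; whenever the sum reaches 55, record the length and shrink from the left:
add 12: running sum 12 < 55
add 3: running sum 15 < 55
add 9: running sum 24 < 55
add 2: running sum 26 < 55
add 10: running sum 36 < 55
add 6: running sum 42 < 55
add 11: running sum 53 < 55
end 7: [12, 3, 9, 2, 10, 6, 11, 12] sum 65, len 8
end 8: [12, 3, 9, 2, 10, 6, 11, 12, 1] sum 66, len 9
end 9: [3, 9, 2, 10, 6, 11, 12, 1, 1] sum 55, len 9
end 10: [3, 9, 2, 10, 6, 11, 12, 1, 1, 2] sum 57, len 10
end 11: [9, 2, 10, 6, 11, 12, 1, 1, 2, 3] sum 57, len 10
end 12: [2, 10, 6, 11, 12, 1, 1, 2, 3, 7] sum 55, len 10
end 13: [10, 6, 11, 12, 1, 1, 2, 3, 7, 9] sum 62, len 10
Shortest qualifying length: 8.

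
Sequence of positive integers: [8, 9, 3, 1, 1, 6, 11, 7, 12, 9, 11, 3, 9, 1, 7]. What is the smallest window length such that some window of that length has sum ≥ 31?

add 8: running sum 8 < 31
add 9: running sum 17 < 31
add 3: running sum 20 < 31
add 1: running sum 21 < 31
add 1: running sum 22 < 31
add 6: running sum 28 < 31
end 6: [9, 3, 1, 1, 6, 11] sum 31, len 6
end 7: [9, 3, 1, 1, 6, 11, 7] sum 38, len 7
end 8: [6, 11, 7, 12] sum 36, len 4
end 9: [11, 7, 12, 9] sum 39, len 4
end 10: [12, 9, 11] sum 32, len 3
end 11: [12, 9, 11, 3] sum 35, len 4
end 12: [9, 11, 3, 9] sum 32, len 4
end 13: [9, 11, 3, 9, 1] sum 33, len 5
end 14: [11, 3, 9, 1, 7] sum 31, len 5
Shortest qualifying length: 3.

3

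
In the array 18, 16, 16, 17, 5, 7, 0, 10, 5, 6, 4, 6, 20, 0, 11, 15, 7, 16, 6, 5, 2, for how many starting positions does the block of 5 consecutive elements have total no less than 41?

10

18 16 16 17 5 → sum 72  ≥ 41 ✓
16 16 17 5 7 → sum 61  ≥ 41 ✓
16 17 5 7 0 → sum 45  ≥ 41 ✓
17 5 7 0 10 → sum 39
5 7 0 10 5 → sum 27
7 0 10 5 6 → sum 28
0 10 5 6 4 → sum 25
10 5 6 4 6 → sum 31
5 6 4 6 20 → sum 41  ≥ 41 ✓
6 4 6 20 0 → sum 36
4 6 20 0 11 → sum 41  ≥ 41 ✓
6 20 0 11 15 → sum 52  ≥ 41 ✓
20 0 11 15 7 → sum 53  ≥ 41 ✓
0 11 15 7 16 → sum 49  ≥ 41 ✓
11 15 7 16 6 → sum 55  ≥ 41 ✓
15 7 16 6 5 → sum 49  ≥ 41 ✓
7 16 6 5 2 → sum 36
10 windows satisfy the condition.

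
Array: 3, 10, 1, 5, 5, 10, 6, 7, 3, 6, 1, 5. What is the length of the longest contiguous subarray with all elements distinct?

add 3: [3] len 1
add 10: [3, 10] len 2
add 1: [3, 10, 1] len 3
add 5: [3, 10, 1, 5] len 4
add 5 (repeat 5, move left end past it): [5] len 1
add 10: [5, 10] len 2
add 6: [5, 10, 6] len 3
add 7: [5, 10, 6, 7] len 4
add 3: [5, 10, 6, 7, 3] len 5
add 6 (repeat 6, move left end past it): [7, 3, 6] len 3
add 1: [7, 3, 6, 1] len 4
add 5: [7, 3, 6, 1, 5] len 5
Longest all-distinct length: 5.

5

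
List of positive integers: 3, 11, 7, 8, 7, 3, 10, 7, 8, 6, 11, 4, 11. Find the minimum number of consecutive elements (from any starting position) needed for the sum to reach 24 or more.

Extend right; whenever the sum reaches 24, record the length and shrink from the left:
add 3: running sum 3 < 24
add 11: running sum 14 < 24
add 7: running sum 21 < 24
add 8: shortest ending here [11, 7, 8] sum 26, len 3
add 7: shortest ending here [11, 7, 8, 7] sum 33, len 4
add 3: shortest ending here [7, 8, 7, 3] sum 25, len 4
add 10: shortest ending here [8, 7, 3, 10] sum 28, len 4
add 7: shortest ending here [7, 3, 10, 7] sum 27, len 4
add 8: shortest ending here [10, 7, 8] sum 25, len 3
add 6: shortest ending here [10, 7, 8, 6] sum 31, len 4
add 11: shortest ending here [8, 6, 11] sum 25, len 3
add 4: shortest ending here [8, 6, 11, 4] sum 29, len 4
add 11: shortest ending here [11, 4, 11] sum 26, len 3
Shortest qualifying length: 3.

3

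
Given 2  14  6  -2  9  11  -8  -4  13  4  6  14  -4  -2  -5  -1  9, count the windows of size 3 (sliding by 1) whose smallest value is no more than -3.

[2, 14, 6] → min 2
[14, 6, -2] → min -2
[6, -2, 9] → min -2
[-2, 9, 11] → min -2
[9, 11, -8] → min -8  ≤ -3 ✓
[11, -8, -4] → min -8  ≤ -3 ✓
[-8, -4, 13] → min -8  ≤ -3 ✓
[-4, 13, 4] → min -4  ≤ -3 ✓
[13, 4, 6] → min 4
[4, 6, 14] → min 4
[6, 14, -4] → min -4  ≤ -3 ✓
[14, -4, -2] → min -4  ≤ -3 ✓
[-4, -2, -5] → min -5  ≤ -3 ✓
[-2, -5, -1] → min -5  ≤ -3 ✓
[-5, -1, 9] → min -5  ≤ -3 ✓
9 windows satisfy the condition.

9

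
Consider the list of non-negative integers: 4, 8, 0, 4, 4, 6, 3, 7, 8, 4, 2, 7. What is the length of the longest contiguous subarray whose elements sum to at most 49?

10

[4] sum 4 len 1
[4, 8] sum 12 len 2
[4, 8, 0] sum 12 len 3
[4, 8, 0, 4] sum 16 len 4
[4, 8, 0, 4, 4] sum 20 len 5
[4, 8, 0, 4, 4, 6] sum 26 len 6
[4, 8, 0, 4, 4, 6, 3] sum 29 len 7
[4, 8, 0, 4, 4, 6, 3, 7] sum 36 len 8
[4, 8, 0, 4, 4, 6, 3, 7, 8] sum 44 len 9
[4, 8, 0, 4, 4, 6, 3, 7, 8, 4] sum 48 len 10
[8, 0, 4, 4, 6, 3, 7, 8, 4, 2] sum 46 len 10
[0, 4, 4, 6, 3, 7, 8, 4, 2, 7] sum 45 len 10
Longest length seen: 10.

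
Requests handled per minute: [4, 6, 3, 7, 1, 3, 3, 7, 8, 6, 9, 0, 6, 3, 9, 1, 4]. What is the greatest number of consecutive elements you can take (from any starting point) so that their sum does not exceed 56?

12

Extend to the right; shrink from the left whenever the sum exceeds 56:
→ 4: sum 4, len 1
→ 6: sum 10, len 2
→ 3: sum 13, len 3
→ 7: sum 20, len 4
→ 1: sum 21, len 5
→ 3: sum 24, len 6
→ 3: sum 27, len 7
→ 7: sum 34, len 8
→ 8: sum 42, len 9
→ 6: sum 48, len 10
→ 9 (dropped 4): sum 53, len 10
→ 0: sum 53, len 11
→ 6 (dropped 6): sum 53, len 11
→ 3: sum 56, len 12
→ 9 (dropped 3, 7): sum 55, len 11
→ 1: sum 56, len 12
→ 4 (dropped 1, 3): sum 56, len 11
Longest length seen: 12.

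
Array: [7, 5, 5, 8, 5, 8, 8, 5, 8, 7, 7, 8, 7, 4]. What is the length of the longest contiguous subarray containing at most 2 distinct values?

[7] 1 distinct, len 1
[7, 5] 2 distinct, len 2
[7, 5, 5] 2 distinct, len 3
[5, 5, 8] 2 distinct, len 3
[5, 5, 8, 5] 2 distinct, len 4
[5, 5, 8, 5, 8] 2 distinct, len 5
[5, 5, 8, 5, 8, 8] 2 distinct, len 6
[5, 5, 8, 5, 8, 8, 5] 2 distinct, len 7
[5, 5, 8, 5, 8, 8, 5, 8] 2 distinct, len 8
[8, 7] 2 distinct, len 2
[8, 7, 7] 2 distinct, len 3
[8, 7, 7, 8] 2 distinct, len 4
[8, 7, 7, 8, 7] 2 distinct, len 5
[7, 4] 2 distinct, len 2
Longest length with ≤2 distinct: 8.

8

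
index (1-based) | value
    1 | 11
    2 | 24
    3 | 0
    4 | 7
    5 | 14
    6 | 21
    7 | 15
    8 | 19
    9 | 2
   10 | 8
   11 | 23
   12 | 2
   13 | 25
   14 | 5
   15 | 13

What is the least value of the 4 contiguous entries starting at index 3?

0

Elements at indices 3..6: 0, 7, 14, 21
min(0, 7, 14, 21) = 0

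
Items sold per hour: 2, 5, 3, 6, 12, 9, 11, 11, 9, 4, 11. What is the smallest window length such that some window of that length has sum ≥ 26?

3

add 2: running sum 2 < 26
add 5: running sum 7 < 26
add 3: running sum 10 < 26
add 6: running sum 16 < 26
add 12: shortest ending here [5, 3, 6, 12] sum 26, len 4
add 9: shortest ending here [6, 12, 9] sum 27, len 3
add 11: shortest ending here [12, 9, 11] sum 32, len 3
add 11: shortest ending here [9, 11, 11] sum 31, len 3
add 9: shortest ending here [11, 11, 9] sum 31, len 3
add 4: shortest ending here [11, 11, 9, 4] sum 35, len 4
add 11: shortest ending here [11, 9, 4, 11] sum 35, len 4
Shortest qualifying length: 3.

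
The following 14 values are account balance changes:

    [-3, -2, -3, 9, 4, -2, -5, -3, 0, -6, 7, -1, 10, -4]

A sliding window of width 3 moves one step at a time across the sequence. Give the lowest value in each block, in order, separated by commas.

-3, -3, -3, -2, -5, -5, -5, -6, -6, -6, -1, -4

-3 -2 -3 → min -3
-2 -3 9 → min -3
-3 9 4 → min -3
9 4 -2 → min -2
4 -2 -5 → min -5
-2 -5 -3 → min -5
-5 -3 0 → min -5
-3 0 -6 → min -6
0 -6 7 → min -6
-6 7 -1 → min -6
7 -1 10 → min -1
-1 10 -4 → min -4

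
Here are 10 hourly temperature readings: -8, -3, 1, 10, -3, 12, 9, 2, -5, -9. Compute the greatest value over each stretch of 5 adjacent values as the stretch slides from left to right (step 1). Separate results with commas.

10, 12, 12, 12, 12, 12

-8 -3 1 10 -3 → max 10
-3 1 10 -3 12 → max 12
1 10 -3 12 9 → max 12
10 -3 12 9 2 → max 12
-3 12 9 2 -5 → max 12
12 9 2 -5 -9 → max 12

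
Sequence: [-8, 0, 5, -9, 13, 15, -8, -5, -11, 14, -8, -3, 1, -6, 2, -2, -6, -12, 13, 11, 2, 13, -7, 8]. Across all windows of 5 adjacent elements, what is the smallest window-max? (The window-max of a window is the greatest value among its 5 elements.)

Each size-5 window and its max:
[-8, 0, 5, -9, 13] → max 13
[0, 5, -9, 13, 15] → max 15
[5, -9, 13, 15, -8] → max 15
[-9, 13, 15, -8, -5] → max 15
[13, 15, -8, -5, -11] → max 15
[15, -8, -5, -11, 14] → max 15
[-8, -5, -11, 14, -8] → max 14
[-5, -11, 14, -8, -3] → max 14
[-11, 14, -8, -3, 1] → max 14
[14, -8, -3, 1, -6] → max 14
[-8, -3, 1, -6, 2] → max 2
[-3, 1, -6, 2, -2] → max 2
[1, -6, 2, -2, -6] → max 2
[-6, 2, -2, -6, -12] → max 2
[2, -2, -6, -12, 13] → max 13
[-2, -6, -12, 13, 11] → max 13
[-6, -12, 13, 11, 2] → max 13
[-12, 13, 11, 2, 13] → max 13
[13, 11, 2, 13, -7] → max 13
[11, 2, 13, -7, 8] → max 13
Smallest of these is 2.

2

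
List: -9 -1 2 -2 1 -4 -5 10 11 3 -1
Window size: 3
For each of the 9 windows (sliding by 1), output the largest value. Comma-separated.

2, 2, 2, 1, 1, 10, 11, 11, 11

[-9, -1, 2] → max 2
[-1, 2, -2] → max 2
[2, -2, 1] → max 2
[-2, 1, -4] → max 1
[1, -4, -5] → max 1
[-4, -5, 10] → max 10
[-5, 10, 11] → max 11
[10, 11, 3] → max 11
[11, 3, -1] → max 11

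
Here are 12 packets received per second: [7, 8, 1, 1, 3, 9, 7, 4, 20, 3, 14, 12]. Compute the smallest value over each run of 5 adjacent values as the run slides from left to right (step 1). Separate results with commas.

(7, 8, 1, 1, 3) → min 1
(8, 1, 1, 3, 9) → min 1
(1, 1, 3, 9, 7) → min 1
(1, 3, 9, 7, 4) → min 1
(3, 9, 7, 4, 20) → min 3
(9, 7, 4, 20, 3) → min 3
(7, 4, 20, 3, 14) → min 3
(4, 20, 3, 14, 12) → min 3

1, 1, 1, 1, 3, 3, 3, 3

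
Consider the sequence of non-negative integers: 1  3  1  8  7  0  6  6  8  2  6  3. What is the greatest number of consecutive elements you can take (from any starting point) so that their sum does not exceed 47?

10

[1] sum 1 len 1
[1, 3] sum 4 len 2
[1, 3, 1] sum 5 len 3
[1, 3, 1, 8] sum 13 len 4
[1, 3, 1, 8, 7] sum 20 len 5
[1, 3, 1, 8, 7, 0] sum 20 len 6
[1, 3, 1, 8, 7, 0, 6] sum 26 len 7
[1, 3, 1, 8, 7, 0, 6, 6] sum 32 len 8
[1, 3, 1, 8, 7, 0, 6, 6, 8] sum 40 len 9
[1, 3, 1, 8, 7, 0, 6, 6, 8, 2] sum 42 len 10
[3, 1, 8, 7, 0, 6, 6, 8, 2, 6] sum 47 len 10
[1, 8, 7, 0, 6, 6, 8, 2, 6, 3] sum 47 len 10
Longest length seen: 10.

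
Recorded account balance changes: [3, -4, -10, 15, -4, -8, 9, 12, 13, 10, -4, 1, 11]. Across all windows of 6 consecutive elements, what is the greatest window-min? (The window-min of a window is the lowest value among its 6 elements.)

3 -4 -10 15 -4 -8 → min -10
-4 -10 15 -4 -8 9 → min -10
-10 15 -4 -8 9 12 → min -10
15 -4 -8 9 12 13 → min -8
-4 -8 9 12 13 10 → min -8
-8 9 12 13 10 -4 → min -8
9 12 13 10 -4 1 → min -4
12 13 10 -4 1 11 → min -4
Greatest of these is -4.

-4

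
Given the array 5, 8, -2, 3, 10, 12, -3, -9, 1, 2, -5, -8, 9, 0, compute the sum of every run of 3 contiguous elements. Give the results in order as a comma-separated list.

11, 9, 11, 25, 19, 0, -11, -6, -2, -11, -4, 1

[5, 8, -2] → sum 11
[8, -2, 3] → sum 9
[-2, 3, 10] → sum 11
[3, 10, 12] → sum 25
[10, 12, -3] → sum 19
[12, -3, -9] → sum 0
[-3, -9, 1] → sum -11
[-9, 1, 2] → sum -6
[1, 2, -5] → sum -2
[2, -5, -8] → sum -11
[-5, -8, 9] → sum -4
[-8, 9, 0] → sum 1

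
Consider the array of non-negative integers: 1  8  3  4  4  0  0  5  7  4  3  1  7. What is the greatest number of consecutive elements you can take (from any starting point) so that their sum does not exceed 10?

Extend to the right; shrink from the left whenever the sum exceeds 10:
add 1: [1] sum 1, len 1
add 8: [1, 8] sum 9, len 2
add 3: [3] sum 3, len 1
add 4: [3, 4] sum 7, len 2
add 4: [4, 4] sum 8, len 2
add 0: [4, 4, 0] sum 8, len 3
add 0: [4, 4, 0, 0] sum 8, len 4
add 5: [4, 0, 0, 5] sum 9, len 4
add 7: [7] sum 7, len 1
add 4: [4] sum 4, len 1
add 3: [4, 3] sum 7, len 2
add 1: [4, 3, 1] sum 8, len 3
add 7: [1, 7] sum 8, len 2
Longest length seen: 4.

4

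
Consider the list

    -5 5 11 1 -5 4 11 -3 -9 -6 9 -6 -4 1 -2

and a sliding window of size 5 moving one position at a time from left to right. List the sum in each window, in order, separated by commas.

-5 5 11 1 -5 → sum 7
5 11 1 -5 4 → sum 16
11 1 -5 4 11 → sum 22
1 -5 4 11 -3 → sum 8
-5 4 11 -3 -9 → sum -2
4 11 -3 -9 -6 → sum -3
11 -3 -9 -6 9 → sum 2
-3 -9 -6 9 -6 → sum -15
-9 -6 9 -6 -4 → sum -16
-6 9 -6 -4 1 → sum -6
9 -6 -4 1 -2 → sum -2

7, 16, 22, 8, -2, -3, 2, -15, -16, -6, -2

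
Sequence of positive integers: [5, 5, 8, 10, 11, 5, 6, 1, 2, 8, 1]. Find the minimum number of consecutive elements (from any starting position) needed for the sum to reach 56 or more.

Extend right; whenever the sum reaches 56, record the length and shrink from the left:
add 5: running sum 5 < 56
add 5: running sum 10 < 56
add 8: running sum 18 < 56
add 10: running sum 28 < 56
add 11: running sum 39 < 56
add 5: running sum 44 < 56
add 6: running sum 50 < 56
add 1: running sum 51 < 56
add 2: running sum 53 < 56
end 9: [5, 8, 10, 11, 5, 6, 1, 2, 8] sum 56, len 9
end 10: [5, 8, 10, 11, 5, 6, 1, 2, 8, 1] sum 57, len 10
Shortest qualifying length: 9.

9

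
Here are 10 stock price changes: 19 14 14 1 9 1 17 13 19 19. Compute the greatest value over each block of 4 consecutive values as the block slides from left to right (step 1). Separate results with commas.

Sliding a size-4 window across the 10 values:
(19, 14, 14, 1) → max 19
(14, 14, 1, 9) → max 14
(14, 1, 9, 1) → max 14
(1, 9, 1, 17) → max 17
(9, 1, 17, 13) → max 17
(1, 17, 13, 19) → max 19
(17, 13, 19, 19) → max 19

19, 14, 14, 17, 17, 19, 19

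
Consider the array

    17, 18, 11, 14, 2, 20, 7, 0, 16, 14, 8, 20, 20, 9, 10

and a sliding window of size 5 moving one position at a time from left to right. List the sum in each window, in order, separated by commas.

Sliding a size-5 window across the 15 values:
17 18 11 14 2 → sum 62
18 11 14 2 20 → sum 65
11 14 2 20 7 → sum 54
14 2 20 7 0 → sum 43
2 20 7 0 16 → sum 45
20 7 0 16 14 → sum 57
7 0 16 14 8 → sum 45
0 16 14 8 20 → sum 58
16 14 8 20 20 → sum 78
14 8 20 20 9 → sum 71
8 20 20 9 10 → sum 67

62, 65, 54, 43, 45, 57, 45, 58, 78, 71, 67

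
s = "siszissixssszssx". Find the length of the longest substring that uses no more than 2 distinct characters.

6

add s: window [s] (1 distinct), len 1
add i: window [s, i] (2 distinct), len 2
add s: window [s, i, s] (2 distinct), len 3
add z: window [s, z] (2 distinct), len 2
add i: window [z, i] (2 distinct), len 2
add s: window [i, s] (2 distinct), len 2
add s: window [i, s, s] (2 distinct), len 3
add i: window [i, s, s, i] (2 distinct), len 4
add x: window [i, x] (2 distinct), len 2
add s: window [x, s] (2 distinct), len 2
add s: window [x, s, s] (2 distinct), len 3
add s: window [x, s, s, s] (2 distinct), len 4
add z: window [s, s, s, z] (2 distinct), len 4
add s: window [s, s, s, z, s] (2 distinct), len 5
add s: window [s, s, s, z, s, s] (2 distinct), len 6
add x: window [s, s, x] (2 distinct), len 3
Longest length with ≤2 distinct: 6.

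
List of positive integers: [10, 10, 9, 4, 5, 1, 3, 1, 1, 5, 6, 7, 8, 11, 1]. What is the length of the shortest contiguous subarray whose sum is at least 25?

Extend right; whenever the sum reaches 25, record the length and shrink from the left:
add 10: running sum 10 < 25
add 10: running sum 20 < 25
end 2: [10, 10, 9] sum 29, len 3
end 3: [10, 10, 9, 4] sum 33, len 4
end 4: [10, 9, 4, 5] sum 28, len 4
end 5: [10, 9, 4, 5, 1] sum 29, len 5
end 6: [10, 9, 4, 5, 1, 3] sum 32, len 6
end 7: [10, 9, 4, 5, 1, 3, 1] sum 33, len 7
end 8: [10, 9, 4, 5, 1, 3, 1, 1] sum 34, len 8
end 9: [9, 4, 5, 1, 3, 1, 1, 5] sum 29, len 8
end 10: [4, 5, 1, 3, 1, 1, 5, 6] sum 26, len 8
end 11: [5, 1, 3, 1, 1, 5, 6, 7] sum 29, len 8
end 12: [5, 6, 7, 8] sum 26, len 4
end 13: [7, 8, 11] sum 26, len 3
end 14: [7, 8, 11, 1] sum 27, len 4
Shortest qualifying length: 3.

3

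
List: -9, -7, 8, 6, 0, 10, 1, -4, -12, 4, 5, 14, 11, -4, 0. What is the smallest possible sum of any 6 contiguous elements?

-1

[-9, -7, 8, 6, 0, 10] → sum 8
[-7, 8, 6, 0, 10, 1] → sum 18
[8, 6, 0, 10, 1, -4] → sum 21
[6, 0, 10, 1, -4, -12] → sum 1
[0, 10, 1, -4, -12, 4] → sum -1
[10, 1, -4, -12, 4, 5] → sum 4
[1, -4, -12, 4, 5, 14] → sum 8
[-4, -12, 4, 5, 14, 11] → sum 18
[-12, 4, 5, 14, 11, -4] → sum 18
[4, 5, 14, 11, -4, 0] → sum 30
Smallest of these is -1.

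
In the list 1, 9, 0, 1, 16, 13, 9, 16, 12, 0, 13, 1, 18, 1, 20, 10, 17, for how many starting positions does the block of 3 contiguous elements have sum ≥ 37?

5

(1, 9, 0) → sum 10
(9, 0, 1) → sum 10
(0, 1, 16) → sum 17
(1, 16, 13) → sum 30
(16, 13, 9) → sum 38  ≥ 37 ✓
(13, 9, 16) → sum 38  ≥ 37 ✓
(9, 16, 12) → sum 37  ≥ 37 ✓
(16, 12, 0) → sum 28
(12, 0, 13) → sum 25
(0, 13, 1) → sum 14
(13, 1, 18) → sum 32
(1, 18, 1) → sum 20
(18, 1, 20) → sum 39  ≥ 37 ✓
(1, 20, 10) → sum 31
(20, 10, 17) → sum 47  ≥ 37 ✓
5 windows satisfy the condition.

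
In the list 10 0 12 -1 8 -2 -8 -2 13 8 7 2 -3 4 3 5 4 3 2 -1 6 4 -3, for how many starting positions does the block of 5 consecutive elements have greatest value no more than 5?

10 0 12 -1 8 → max 12
0 12 -1 8 -2 → max 12
12 -1 8 -2 -8 → max 12
-1 8 -2 -8 -2 → max 8
8 -2 -8 -2 13 → max 13
-2 -8 -2 13 8 → max 13
-8 -2 13 8 7 → max 13
-2 13 8 7 2 → max 13
13 8 7 2 -3 → max 13
8 7 2 -3 4 → max 8
7 2 -3 4 3 → max 7
2 -3 4 3 5 → max 5  ≤ 5 ✓
-3 4 3 5 4 → max 5  ≤ 5 ✓
4 3 5 4 3 → max 5  ≤ 5 ✓
3 5 4 3 2 → max 5  ≤ 5 ✓
5 4 3 2 -1 → max 5  ≤ 5 ✓
4 3 2 -1 6 → max 6
3 2 -1 6 4 → max 6
2 -1 6 4 -3 → max 6
5 windows satisfy the condition.

5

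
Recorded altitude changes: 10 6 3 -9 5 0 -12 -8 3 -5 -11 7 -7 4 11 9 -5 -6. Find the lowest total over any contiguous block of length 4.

-22

(10, 6, 3, -9) → sum 10
(6, 3, -9, 5) → sum 5
(3, -9, 5, 0) → sum -1
(-9, 5, 0, -12) → sum -16
(5, 0, -12, -8) → sum -15
(0, -12, -8, 3) → sum -17
(-12, -8, 3, -5) → sum -22
(-8, 3, -5, -11) → sum -21
(3, -5, -11, 7) → sum -6
(-5, -11, 7, -7) → sum -16
(-11, 7, -7, 4) → sum -7
(7, -7, 4, 11) → sum 15
(-7, 4, 11, 9) → sum 17
(4, 11, 9, -5) → sum 19
(11, 9, -5, -6) → sum 9
Lowest of these is -22.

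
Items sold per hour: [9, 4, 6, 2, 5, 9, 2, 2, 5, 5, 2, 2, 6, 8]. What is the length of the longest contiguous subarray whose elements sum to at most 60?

13

add 9: [9] sum 9, len 1
add 4: [9, 4] sum 13, len 2
add 6: [9, 4, 6] sum 19, len 3
add 2: [9, 4, 6, 2] sum 21, len 4
add 5: [9, 4, 6, 2, 5] sum 26, len 5
add 9: [9, 4, 6, 2, 5, 9] sum 35, len 6
add 2: [9, 4, 6, 2, 5, 9, 2] sum 37, len 7
add 2: [9, 4, 6, 2, 5, 9, 2, 2] sum 39, len 8
add 5: [9, 4, 6, 2, 5, 9, 2, 2, 5] sum 44, len 9
add 5: [9, 4, 6, 2, 5, 9, 2, 2, 5, 5] sum 49, len 10
add 2: [9, 4, 6, 2, 5, 9, 2, 2, 5, 5, 2] sum 51, len 11
add 2: [9, 4, 6, 2, 5, 9, 2, 2, 5, 5, 2, 2] sum 53, len 12
add 6: [9, 4, 6, 2, 5, 9, 2, 2, 5, 5, 2, 2, 6] sum 59, len 13
add 8: [4, 6, 2, 5, 9, 2, 2, 5, 5, 2, 2, 6, 8] sum 58, len 13
Longest length seen: 13.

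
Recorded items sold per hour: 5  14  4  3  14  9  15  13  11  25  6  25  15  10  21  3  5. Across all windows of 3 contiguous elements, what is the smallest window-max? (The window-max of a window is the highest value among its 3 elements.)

14

5 14 4 → max 14
14 4 3 → max 14
4 3 14 → max 14
3 14 9 → max 14
14 9 15 → max 15
9 15 13 → max 15
15 13 11 → max 15
13 11 25 → max 25
11 25 6 → max 25
25 6 25 → max 25
6 25 15 → max 25
25 15 10 → max 25
15 10 21 → max 21
10 21 3 → max 21
21 3 5 → max 21
Smallest of these is 14.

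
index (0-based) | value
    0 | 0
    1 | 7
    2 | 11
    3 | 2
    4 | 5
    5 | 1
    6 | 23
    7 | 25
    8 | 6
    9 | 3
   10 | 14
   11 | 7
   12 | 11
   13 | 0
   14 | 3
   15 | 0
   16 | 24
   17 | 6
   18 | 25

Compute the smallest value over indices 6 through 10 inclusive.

Elements at indices 6..10: 23, 25, 6, 3, 14
min(23, 25, 6, 3, 14) = 3

3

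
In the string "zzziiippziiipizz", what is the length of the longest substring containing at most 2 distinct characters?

6

[z] 1 distinct, len 1
[z, z] 1 distinct, len 2
[z, z, z] 1 distinct, len 3
[z, z, z, i] 2 distinct, len 4
[z, z, z, i, i] 2 distinct, len 5
[z, z, z, i, i, i] 2 distinct, len 6
[i, i, i, p] 2 distinct, len 4
[i, i, i, p, p] 2 distinct, len 5
[p, p, z] 2 distinct, len 3
[z, i] 2 distinct, len 2
[z, i, i] 2 distinct, len 3
[z, i, i, i] 2 distinct, len 4
[i, i, i, p] 2 distinct, len 4
[i, i, i, p, i] 2 distinct, len 5
[i, z] 2 distinct, len 2
[i, z, z] 2 distinct, len 3
Longest length with ≤2 distinct: 6.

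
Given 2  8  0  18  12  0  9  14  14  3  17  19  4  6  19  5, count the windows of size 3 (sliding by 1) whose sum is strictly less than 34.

[2, 8, 0] → sum 10  < 34 ✓
[8, 0, 18] → sum 26  < 34 ✓
[0, 18, 12] → sum 30  < 34 ✓
[18, 12, 0] → sum 30  < 34 ✓
[12, 0, 9] → sum 21  < 34 ✓
[0, 9, 14] → sum 23  < 34 ✓
[9, 14, 14] → sum 37
[14, 14, 3] → sum 31  < 34 ✓
[14, 3, 17] → sum 34
[3, 17, 19] → sum 39
[17, 19, 4] → sum 40
[19, 4, 6] → sum 29  < 34 ✓
[4, 6, 19] → sum 29  < 34 ✓
[6, 19, 5] → sum 30  < 34 ✓
10 windows satisfy the condition.

10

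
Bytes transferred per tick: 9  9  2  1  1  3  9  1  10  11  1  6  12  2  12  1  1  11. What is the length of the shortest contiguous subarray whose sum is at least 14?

2

add 9: running sum 9 < 14
add 9: shortest ending here [9, 9] sum 18, len 2
add 2: shortest ending here [9, 9, 2] sum 20, len 3
add 1: shortest ending here [9, 9, 2, 1] sum 21, len 4
add 1: shortest ending here [9, 9, 2, 1, 1] sum 22, len 5
add 3: shortest ending here [9, 2, 1, 1, 3] sum 16, len 5
add 9: shortest ending here [1, 1, 3, 9] sum 14, len 4
add 1: shortest ending here [1, 3, 9, 1] sum 14, len 4
add 10: shortest ending here [9, 1, 10] sum 20, len 3
add 11: shortest ending here [10, 11] sum 21, len 2
add 1: shortest ending here [10, 11, 1] sum 22, len 3
add 6: shortest ending here [11, 1, 6] sum 18, len 3
add 12: shortest ending here [6, 12] sum 18, len 2
add 2: shortest ending here [12, 2] sum 14, len 2
add 12: shortest ending here [2, 12] sum 14, len 2
add 1: shortest ending here [2, 12, 1] sum 15, len 3
add 1: shortest ending here [12, 1, 1] sum 14, len 3
add 11: shortest ending here [12, 1, 1, 11] sum 25, len 4
Shortest qualifying length: 2.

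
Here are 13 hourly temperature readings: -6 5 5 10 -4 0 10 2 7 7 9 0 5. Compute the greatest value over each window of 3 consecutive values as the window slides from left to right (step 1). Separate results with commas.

5, 10, 10, 10, 10, 10, 10, 7, 9, 9, 9

Sliding a size-3 window across the 13 values:
(-6, 5, 5) → max 5
(5, 5, 10) → max 10
(5, 10, -4) → max 10
(10, -4, 0) → max 10
(-4, 0, 10) → max 10
(0, 10, 2) → max 10
(10, 2, 7) → max 10
(2, 7, 7) → max 7
(7, 7, 9) → max 9
(7, 9, 0) → max 9
(9, 0, 5) → max 9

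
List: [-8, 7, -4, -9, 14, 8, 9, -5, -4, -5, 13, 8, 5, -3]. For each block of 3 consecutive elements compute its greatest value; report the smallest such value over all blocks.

Each size-3 window and its max:
[-8, 7, -4] → max 7
[7, -4, -9] → max 7
[-4, -9, 14] → max 14
[-9, 14, 8] → max 14
[14, 8, 9] → max 14
[8, 9, -5] → max 9
[9, -5, -4] → max 9
[-5, -4, -5] → max -4
[-4, -5, 13] → max 13
[-5, 13, 8] → max 13
[13, 8, 5] → max 13
[8, 5, -3] → max 8
Smallest of these is -4.

-4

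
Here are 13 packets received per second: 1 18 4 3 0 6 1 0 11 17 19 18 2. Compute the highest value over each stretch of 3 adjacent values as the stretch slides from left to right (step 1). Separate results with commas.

18, 18, 4, 6, 6, 6, 11, 17, 19, 19, 19

1 18 4 → max 18
18 4 3 → max 18
4 3 0 → max 4
3 0 6 → max 6
0 6 1 → max 6
6 1 0 → max 6
1 0 11 → max 11
0 11 17 → max 17
11 17 19 → max 19
17 19 18 → max 19
19 18 2 → max 19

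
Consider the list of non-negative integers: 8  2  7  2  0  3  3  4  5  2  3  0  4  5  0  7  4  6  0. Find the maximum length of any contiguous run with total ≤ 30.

[8] sum 8 len 1
[8, 2] sum 10 len 2
[8, 2, 7] sum 17 len 3
[8, 2, 7, 2] sum 19 len 4
[8, 2, 7, 2, 0] sum 19 len 5
[8, 2, 7, 2, 0, 3] sum 22 len 6
[8, 2, 7, 2, 0, 3, 3] sum 25 len 7
[8, 2, 7, 2, 0, 3, 3, 4] sum 29 len 8
[2, 7, 2, 0, 3, 3, 4, 5] sum 26 len 8
[2, 7, 2, 0, 3, 3, 4, 5, 2] sum 28 len 9
[7, 2, 0, 3, 3, 4, 5, 2, 3] sum 29 len 9
[7, 2, 0, 3, 3, 4, 5, 2, 3, 0] sum 29 len 10
[2, 0, 3, 3, 4, 5, 2, 3, 0, 4] sum 26 len 10
[0, 3, 3, 4, 5, 2, 3, 0, 4, 5] sum 29 len 10
[0, 3, 3, 4, 5, 2, 3, 0, 4, 5, 0] sum 29 len 11
[4, 5, 2, 3, 0, 4, 5, 0, 7] sum 30 len 9
[5, 2, 3, 0, 4, 5, 0, 7, 4] sum 30 len 9
[3, 0, 4, 5, 0, 7, 4, 6] sum 29 len 8
[3, 0, 4, 5, 0, 7, 4, 6, 0] sum 29 len 9
Longest length seen: 11.

11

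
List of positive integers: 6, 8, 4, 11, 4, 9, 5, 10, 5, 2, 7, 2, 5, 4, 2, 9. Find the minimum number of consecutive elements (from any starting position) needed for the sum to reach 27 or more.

4

add 6: running sum 6 < 27
add 8: running sum 14 < 27
add 4: running sum 18 < 27
end 3: [6, 8, 4, 11] sum 29, len 4
end 4: [8, 4, 11, 4] sum 27, len 4
end 5: [4, 11, 4, 9] sum 28, len 4
end 6: [11, 4, 9, 5] sum 29, len 4
end 7: [4, 9, 5, 10] sum 28, len 4
end 8: [9, 5, 10, 5] sum 29, len 4
end 9: [9, 5, 10, 5, 2] sum 31, len 5
end 10: [5, 10, 5, 2, 7] sum 29, len 5
end 11: [5, 10, 5, 2, 7, 2] sum 31, len 6
end 12: [10, 5, 2, 7, 2, 5] sum 31, len 6
end 13: [10, 5, 2, 7, 2, 5, 4] sum 35, len 7
end 14: [5, 2, 7, 2, 5, 4, 2] sum 27, len 7
end 15: [7, 2, 5, 4, 2, 9] sum 29, len 6
Shortest qualifying length: 4.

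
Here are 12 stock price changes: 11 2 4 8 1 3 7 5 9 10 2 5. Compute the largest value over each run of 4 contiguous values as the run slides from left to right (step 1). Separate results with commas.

[11, 2, 4, 8] → max 11
[2, 4, 8, 1] → max 8
[4, 8, 1, 3] → max 8
[8, 1, 3, 7] → max 8
[1, 3, 7, 5] → max 7
[3, 7, 5, 9] → max 9
[7, 5, 9, 10] → max 10
[5, 9, 10, 2] → max 10
[9, 10, 2, 5] → max 10

11, 8, 8, 8, 7, 9, 10, 10, 10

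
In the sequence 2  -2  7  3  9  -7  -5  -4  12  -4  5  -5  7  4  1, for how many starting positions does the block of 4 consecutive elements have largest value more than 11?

4

2 -2 7 3 → max 7
-2 7 3 9 → max 9
7 3 9 -7 → max 9
3 9 -7 -5 → max 9
9 -7 -5 -4 → max 9
-7 -5 -4 12 → max 12  > 11 ✓
-5 -4 12 -4 → max 12  > 11 ✓
-4 12 -4 5 → max 12  > 11 ✓
12 -4 5 -5 → max 12  > 11 ✓
-4 5 -5 7 → max 7
5 -5 7 4 → max 7
-5 7 4 1 → max 7
4 windows satisfy the condition.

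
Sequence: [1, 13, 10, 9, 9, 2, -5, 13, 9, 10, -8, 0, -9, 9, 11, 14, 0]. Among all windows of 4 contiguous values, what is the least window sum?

-8

[1, 13, 10, 9] → sum 33
[13, 10, 9, 9] → sum 41
[10, 9, 9, 2] → sum 30
[9, 9, 2, -5] → sum 15
[9, 2, -5, 13] → sum 19
[2, -5, 13, 9] → sum 19
[-5, 13, 9, 10] → sum 27
[13, 9, 10, -8] → sum 24
[9, 10, -8, 0] → sum 11
[10, -8, 0, -9] → sum -7
[-8, 0, -9, 9] → sum -8
[0, -9, 9, 11] → sum 11
[-9, 9, 11, 14] → sum 25
[9, 11, 14, 0] → sum 34
Least of these is -8.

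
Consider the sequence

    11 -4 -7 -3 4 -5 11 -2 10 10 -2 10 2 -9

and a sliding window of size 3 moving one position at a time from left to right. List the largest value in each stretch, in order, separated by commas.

11, -3, 4, 4, 11, 11, 11, 10, 10, 10, 10, 10

11 -4 -7 → max 11
-4 -7 -3 → max -3
-7 -3 4 → max 4
-3 4 -5 → max 4
4 -5 11 → max 11
-5 11 -2 → max 11
11 -2 10 → max 11
-2 10 10 → max 10
10 10 -2 → max 10
10 -2 10 → max 10
-2 10 2 → max 10
10 2 -9 → max 10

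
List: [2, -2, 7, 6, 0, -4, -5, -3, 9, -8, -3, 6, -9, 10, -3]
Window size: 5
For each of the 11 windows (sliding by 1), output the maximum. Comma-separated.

[2, -2, 7, 6, 0] → max 7
[-2, 7, 6, 0, -4] → max 7
[7, 6, 0, -4, -5] → max 7
[6, 0, -4, -5, -3] → max 6
[0, -4, -5, -3, 9] → max 9
[-4, -5, -3, 9, -8] → max 9
[-5, -3, 9, -8, -3] → max 9
[-3, 9, -8, -3, 6] → max 9
[9, -8, -3, 6, -9] → max 9
[-8, -3, 6, -9, 10] → max 10
[-3, 6, -9, 10, -3] → max 10

7, 7, 7, 6, 9, 9, 9, 9, 9, 10, 10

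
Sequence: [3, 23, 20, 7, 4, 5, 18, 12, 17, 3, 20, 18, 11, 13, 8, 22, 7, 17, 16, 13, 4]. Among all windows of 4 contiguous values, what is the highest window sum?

(3, 23, 20, 7) → sum 53
(23, 20, 7, 4) → sum 54
(20, 7, 4, 5) → sum 36
(7, 4, 5, 18) → sum 34
(4, 5, 18, 12) → sum 39
(5, 18, 12, 17) → sum 52
(18, 12, 17, 3) → sum 50
(12, 17, 3, 20) → sum 52
(17, 3, 20, 18) → sum 58
(3, 20, 18, 11) → sum 52
(20, 18, 11, 13) → sum 62
(18, 11, 13, 8) → sum 50
(11, 13, 8, 22) → sum 54
(13, 8, 22, 7) → sum 50
(8, 22, 7, 17) → sum 54
(22, 7, 17, 16) → sum 62
(7, 17, 16, 13) → sum 53
(17, 16, 13, 4) → sum 50
Highest of these is 62.

62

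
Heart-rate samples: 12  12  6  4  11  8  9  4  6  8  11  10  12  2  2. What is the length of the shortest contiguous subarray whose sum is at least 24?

add 12: running sum 12 < 24
end 1: [12, 12] sum 24, len 2
end 2: [12, 12, 6] sum 30, len 3
end 3: [12, 12, 6, 4] sum 34, len 4
end 4: [12, 6, 4, 11] sum 33, len 4
end 5: [6, 4, 11, 8] sum 29, len 4
end 6: [11, 8, 9] sum 28, len 3
end 7: [11, 8, 9, 4] sum 32, len 4
end 8: [8, 9, 4, 6] sum 27, len 4
end 9: [9, 4, 6, 8] sum 27, len 4
end 10: [6, 8, 11] sum 25, len 3
end 11: [8, 11, 10] sum 29, len 3
end 12: [11, 10, 12] sum 33, len 3
end 13: [10, 12, 2] sum 24, len 3
end 14: [10, 12, 2, 2] sum 26, len 4
Shortest qualifying length: 2.

2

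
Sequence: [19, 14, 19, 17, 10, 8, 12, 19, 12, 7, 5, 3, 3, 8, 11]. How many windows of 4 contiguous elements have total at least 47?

(19, 14, 19, 17) → sum 69  ≥ 47 ✓
(14, 19, 17, 10) → sum 60  ≥ 47 ✓
(19, 17, 10, 8) → sum 54  ≥ 47 ✓
(17, 10, 8, 12) → sum 47  ≥ 47 ✓
(10, 8, 12, 19) → sum 49  ≥ 47 ✓
(8, 12, 19, 12) → sum 51  ≥ 47 ✓
(12, 19, 12, 7) → sum 50  ≥ 47 ✓
(19, 12, 7, 5) → sum 43
(12, 7, 5, 3) → sum 27
(7, 5, 3, 3) → sum 18
(5, 3, 3, 8) → sum 19
(3, 3, 8, 11) → sum 25
7 windows satisfy the condition.

7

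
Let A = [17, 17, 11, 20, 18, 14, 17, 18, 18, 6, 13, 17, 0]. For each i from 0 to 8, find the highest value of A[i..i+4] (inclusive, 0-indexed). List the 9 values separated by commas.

Sliding a size-5 window across the 13 values:
[17, 17, 11, 20, 18] → max 20
[17, 11, 20, 18, 14] → max 20
[11, 20, 18, 14, 17] → max 20
[20, 18, 14, 17, 18] → max 20
[18, 14, 17, 18, 18] → max 18
[14, 17, 18, 18, 6] → max 18
[17, 18, 18, 6, 13] → max 18
[18, 18, 6, 13, 17] → max 18
[18, 6, 13, 17, 0] → max 18

20, 20, 20, 20, 18, 18, 18, 18, 18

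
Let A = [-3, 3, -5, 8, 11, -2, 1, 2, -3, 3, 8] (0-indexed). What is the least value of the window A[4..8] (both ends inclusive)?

-3

Elements at indices 4..8: 11, -2, 1, 2, -3
min(11, -2, 1, 2, -3) = -3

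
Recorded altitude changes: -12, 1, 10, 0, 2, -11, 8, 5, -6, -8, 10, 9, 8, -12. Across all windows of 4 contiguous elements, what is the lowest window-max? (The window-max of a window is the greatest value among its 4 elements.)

8

[-12, 1, 10, 0] → max 10
[1, 10, 0, 2] → max 10
[10, 0, 2, -11] → max 10
[0, 2, -11, 8] → max 8
[2, -11, 8, 5] → max 8
[-11, 8, 5, -6] → max 8
[8, 5, -6, -8] → max 8
[5, -6, -8, 10] → max 10
[-6, -8, 10, 9] → max 10
[-8, 10, 9, 8] → max 10
[10, 9, 8, -12] → max 10
Lowest of these is 8.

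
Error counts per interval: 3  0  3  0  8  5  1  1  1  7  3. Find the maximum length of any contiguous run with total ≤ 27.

9

Extend to the right; shrink from the left whenever the sum exceeds 27:
add 3: [3] sum 3, len 1
add 0: [3, 0] sum 3, len 2
add 3: [3, 0, 3] sum 6, len 3
add 0: [3, 0, 3, 0] sum 6, len 4
add 8: [3, 0, 3, 0, 8] sum 14, len 5
add 5: [3, 0, 3, 0, 8, 5] sum 19, len 6
add 1: [3, 0, 3, 0, 8, 5, 1] sum 20, len 7
add 1: [3, 0, 3, 0, 8, 5, 1, 1] sum 21, len 8
add 1: [3, 0, 3, 0, 8, 5, 1, 1, 1] sum 22, len 9
add 7: [0, 3, 0, 8, 5, 1, 1, 1, 7] sum 26, len 9
add 3: [0, 8, 5, 1, 1, 1, 7, 3] sum 26, len 8
Longest length seen: 9.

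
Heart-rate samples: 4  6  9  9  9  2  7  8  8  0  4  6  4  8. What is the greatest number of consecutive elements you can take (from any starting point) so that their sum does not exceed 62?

10

Extend to the right; shrink from the left whenever the sum exceeds 62:
add 4: [4] sum 4, len 1
add 6: [4, 6] sum 10, len 2
add 9: [4, 6, 9] sum 19, len 3
add 9: [4, 6, 9, 9] sum 28, len 4
add 9: [4, 6, 9, 9, 9] sum 37, len 5
add 2: [4, 6, 9, 9, 9, 2] sum 39, len 6
add 7: [4, 6, 9, 9, 9, 2, 7] sum 46, len 7
add 8: [4, 6, 9, 9, 9, 2, 7, 8] sum 54, len 8
add 8: [4, 6, 9, 9, 9, 2, 7, 8, 8] sum 62, len 9
add 0: [4, 6, 9, 9, 9, 2, 7, 8, 8, 0] sum 62, len 10
add 4: [6, 9, 9, 9, 2, 7, 8, 8, 0, 4] sum 62, len 10
add 6: [9, 9, 9, 2, 7, 8, 8, 0, 4, 6] sum 62, len 10
add 4: [9, 9, 2, 7, 8, 8, 0, 4, 6, 4] sum 57, len 10
add 8: [9, 2, 7, 8, 8, 0, 4, 6, 4, 8] sum 56, len 10
Longest length seen: 10.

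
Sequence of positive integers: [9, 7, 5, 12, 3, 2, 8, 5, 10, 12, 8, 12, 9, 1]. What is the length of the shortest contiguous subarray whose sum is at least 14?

2

Extend right; whenever the sum reaches 14, record the length and shrink from the left:
add 9: running sum 9 < 14
add 7: shortest ending here [9, 7] sum 16, len 2
add 5: shortest ending here [9, 7, 5] sum 21, len 3
add 12: shortest ending here [5, 12] sum 17, len 2
add 3: shortest ending here [12, 3] sum 15, len 2
add 2: shortest ending here [12, 3, 2] sum 17, len 3
add 8: shortest ending here [12, 3, 2, 8] sum 25, len 4
add 5: shortest ending here [2, 8, 5] sum 15, len 3
add 10: shortest ending here [5, 10] sum 15, len 2
add 12: shortest ending here [10, 12] sum 22, len 2
add 8: shortest ending here [12, 8] sum 20, len 2
add 12: shortest ending here [8, 12] sum 20, len 2
add 9: shortest ending here [12, 9] sum 21, len 2
add 1: shortest ending here [12, 9, 1] sum 22, len 3
Shortest qualifying length: 2.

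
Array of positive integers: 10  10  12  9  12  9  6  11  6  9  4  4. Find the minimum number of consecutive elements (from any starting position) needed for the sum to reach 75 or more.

add 10: running sum 10 < 75
add 10: running sum 20 < 75
add 12: running sum 32 < 75
add 9: running sum 41 < 75
add 12: running sum 53 < 75
add 9: running sum 62 < 75
add 6: running sum 68 < 75
end 7: [10, 10, 12, 9, 12, 9, 6, 11] sum 79, len 8
end 8: [10, 12, 9, 12, 9, 6, 11, 6] sum 75, len 8
end 9: [10, 12, 9, 12, 9, 6, 11, 6, 9] sum 84, len 9
end 10: [12, 9, 12, 9, 6, 11, 6, 9, 4] sum 78, len 9
end 11: [12, 9, 12, 9, 6, 11, 6, 9, 4, 4] sum 82, len 10
Shortest qualifying length: 8.

8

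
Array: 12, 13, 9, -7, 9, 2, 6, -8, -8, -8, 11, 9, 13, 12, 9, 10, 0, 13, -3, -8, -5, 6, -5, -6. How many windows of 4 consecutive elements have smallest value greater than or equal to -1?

5

[12, 13, 9, -7] → min -7
[13, 9, -7, 9] → min -7
[9, -7, 9, 2] → min -7
[-7, 9, 2, 6] → min -7
[9, 2, 6, -8] → min -8
[2, 6, -8, -8] → min -8
[6, -8, -8, -8] → min -8
[-8, -8, -8, 11] → min -8
[-8, -8, 11, 9] → min -8
[-8, 11, 9, 13] → min -8
[11, 9, 13, 12] → min 9  ≥ -1 ✓
[9, 13, 12, 9] → min 9  ≥ -1 ✓
[13, 12, 9, 10] → min 9  ≥ -1 ✓
[12, 9, 10, 0] → min 0  ≥ -1 ✓
[9, 10, 0, 13] → min 0  ≥ -1 ✓
[10, 0, 13, -3] → min -3
[0, 13, -3, -8] → min -8
[13, -3, -8, -5] → min -8
[-3, -8, -5, 6] → min -8
[-8, -5, 6, -5] → min -8
[-5, 6, -5, -6] → min -6
5 windows satisfy the condition.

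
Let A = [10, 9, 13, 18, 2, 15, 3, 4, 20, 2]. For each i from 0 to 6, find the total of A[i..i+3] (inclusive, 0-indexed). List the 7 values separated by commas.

Sliding a size-4 window across the 10 values:
(10, 9, 13, 18) → sum 50
(9, 13, 18, 2) → sum 42
(13, 18, 2, 15) → sum 48
(18, 2, 15, 3) → sum 38
(2, 15, 3, 4) → sum 24
(15, 3, 4, 20) → sum 42
(3, 4, 20, 2) → sum 29

50, 42, 48, 38, 24, 42, 29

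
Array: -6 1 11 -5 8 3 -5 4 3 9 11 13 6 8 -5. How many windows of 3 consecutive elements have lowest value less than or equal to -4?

8

[-6, 1, 11] → min -6  ≤ -4 ✓
[1, 11, -5] → min -5  ≤ -4 ✓
[11, -5, 8] → min -5  ≤ -4 ✓
[-5, 8, 3] → min -5  ≤ -4 ✓
[8, 3, -5] → min -5  ≤ -4 ✓
[3, -5, 4] → min -5  ≤ -4 ✓
[-5, 4, 3] → min -5  ≤ -4 ✓
[4, 3, 9] → min 3
[3, 9, 11] → min 3
[9, 11, 13] → min 9
[11, 13, 6] → min 6
[13, 6, 8] → min 6
[6, 8, -5] → min -5  ≤ -4 ✓
8 windows satisfy the condition.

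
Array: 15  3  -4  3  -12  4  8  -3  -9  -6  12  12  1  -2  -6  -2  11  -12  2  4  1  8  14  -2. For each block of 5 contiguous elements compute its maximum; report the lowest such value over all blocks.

15 3 -4 3 -12 → max 15
3 -4 3 -12 4 → max 4
-4 3 -12 4 8 → max 8
3 -12 4 8 -3 → max 8
-12 4 8 -3 -9 → max 8
4 8 -3 -9 -6 → max 8
8 -3 -9 -6 12 → max 12
-3 -9 -6 12 12 → max 12
-9 -6 12 12 1 → max 12
-6 12 12 1 -2 → max 12
12 12 1 -2 -6 → max 12
12 1 -2 -6 -2 → max 12
1 -2 -6 -2 11 → max 11
-2 -6 -2 11 -12 → max 11
-6 -2 11 -12 2 → max 11
-2 11 -12 2 4 → max 11
11 -12 2 4 1 → max 11
-12 2 4 1 8 → max 8
2 4 1 8 14 → max 14
4 1 8 14 -2 → max 14
Lowest of these is 4.

4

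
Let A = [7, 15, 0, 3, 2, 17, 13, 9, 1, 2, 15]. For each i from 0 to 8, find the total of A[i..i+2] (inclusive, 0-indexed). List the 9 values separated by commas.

7 15 0 → sum 22
15 0 3 → sum 18
0 3 2 → sum 5
3 2 17 → sum 22
2 17 13 → sum 32
17 13 9 → sum 39
13 9 1 → sum 23
9 1 2 → sum 12
1 2 15 → sum 18

22, 18, 5, 22, 32, 39, 23, 12, 18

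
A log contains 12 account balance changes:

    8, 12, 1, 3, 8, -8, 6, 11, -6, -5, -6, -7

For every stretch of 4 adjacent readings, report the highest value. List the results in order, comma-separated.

Sliding a size-4 window across the 12 values:
8 12 1 3 → max 12
12 1 3 8 → max 12
1 3 8 -8 → max 8
3 8 -8 6 → max 8
8 -8 6 11 → max 11
-8 6 11 -6 → max 11
6 11 -6 -5 → max 11
11 -6 -5 -6 → max 11
-6 -5 -6 -7 → max -5

12, 12, 8, 8, 11, 11, 11, 11, -5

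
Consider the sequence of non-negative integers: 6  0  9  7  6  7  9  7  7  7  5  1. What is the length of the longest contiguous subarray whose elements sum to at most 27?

→ 6: sum 6, len 1
→ 0: sum 6, len 2
→ 9: sum 15, len 3
→ 7: sum 22, len 4
→ 6 (dropped 6): sum 22, len 4
→ 7 (dropped 0, 9): sum 20, len 3
→ 9 (dropped 7): sum 22, len 3
→ 7 (dropped 6): sum 23, len 3
→ 7 (dropped 7): sum 23, len 3
→ 7 (dropped 9): sum 21, len 3
→ 5: sum 26, len 4
→ 1: sum 27, len 5
Longest length seen: 5.

5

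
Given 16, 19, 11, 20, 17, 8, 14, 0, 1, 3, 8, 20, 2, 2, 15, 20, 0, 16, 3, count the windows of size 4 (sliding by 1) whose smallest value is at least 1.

9

(16, 19, 11, 20) → min 11  ≥ 1 ✓
(19, 11, 20, 17) → min 11  ≥ 1 ✓
(11, 20, 17, 8) → min 8  ≥ 1 ✓
(20, 17, 8, 14) → min 8  ≥ 1 ✓
(17, 8, 14, 0) → min 0
(8, 14, 0, 1) → min 0
(14, 0, 1, 3) → min 0
(0, 1, 3, 8) → min 0
(1, 3, 8, 20) → min 1  ≥ 1 ✓
(3, 8, 20, 2) → min 2  ≥ 1 ✓
(8, 20, 2, 2) → min 2  ≥ 1 ✓
(20, 2, 2, 15) → min 2  ≥ 1 ✓
(2, 2, 15, 20) → min 2  ≥ 1 ✓
(2, 15, 20, 0) → min 0
(15, 20, 0, 16) → min 0
(20, 0, 16, 3) → min 0
9 windows satisfy the condition.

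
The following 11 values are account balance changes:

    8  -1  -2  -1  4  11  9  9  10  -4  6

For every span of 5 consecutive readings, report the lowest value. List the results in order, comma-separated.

8 -1 -2 -1 4 → min -2
-1 -2 -1 4 11 → min -2
-2 -1 4 11 9 → min -2
-1 4 11 9 9 → min -1
4 11 9 9 10 → min 4
11 9 9 10 -4 → min -4
9 9 10 -4 6 → min -4

-2, -2, -2, -1, 4, -4, -4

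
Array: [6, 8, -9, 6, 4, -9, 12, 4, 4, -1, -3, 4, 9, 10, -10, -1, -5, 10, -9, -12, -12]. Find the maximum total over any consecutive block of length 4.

20

Each size-4 window and its sum:
(6, 8, -9, 6) → sum 11
(8, -9, 6, 4) → sum 9
(-9, 6, 4, -9) → sum -8
(6, 4, -9, 12) → sum 13
(4, -9, 12, 4) → sum 11
(-9, 12, 4, 4) → sum 11
(12, 4, 4, -1) → sum 19
(4, 4, -1, -3) → sum 4
(4, -1, -3, 4) → sum 4
(-1, -3, 4, 9) → sum 9
(-3, 4, 9, 10) → sum 20
(4, 9, 10, -10) → sum 13
(9, 10, -10, -1) → sum 8
(10, -10, -1, -5) → sum -6
(-10, -1, -5, 10) → sum -6
(-1, -5, 10, -9) → sum -5
(-5, 10, -9, -12) → sum -16
(10, -9, -12, -12) → sum -23
Maximum of these is 20.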